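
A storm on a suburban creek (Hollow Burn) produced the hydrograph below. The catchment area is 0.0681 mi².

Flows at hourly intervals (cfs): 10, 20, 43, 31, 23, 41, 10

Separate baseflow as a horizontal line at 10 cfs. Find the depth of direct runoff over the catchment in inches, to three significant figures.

Direct runoff: 0.0, 10.0, 33.0, 21.0, 13.0, 31.0, 0.0 cfs; ΣQ_DR = 108.0 cfs.
V = ΣQ_DR · Δt = 108.0 × 3600 s = 3.888 × 10^5 ft³.
Over A = 0.0681 mi², depth = V / A = 2.46 in.

d ≈ 2.46 in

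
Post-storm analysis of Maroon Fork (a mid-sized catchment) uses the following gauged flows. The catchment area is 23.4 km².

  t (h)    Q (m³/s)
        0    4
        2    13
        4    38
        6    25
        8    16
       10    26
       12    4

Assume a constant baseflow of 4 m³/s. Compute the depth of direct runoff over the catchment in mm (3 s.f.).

Direct runoff: 0.0, 9.0, 34.0, 21.0, 12.0, 22.0, 0.0 m³/s; ΣQ_DR = 98.00 m³/s.
V = ΣQ_DR · Δt = 98.00 × 7200 s = 7.056 × 10^5 m³.
Over A = 23.4 km², depth = V / A = 30.2 mm.

d ≈ 30.2 mm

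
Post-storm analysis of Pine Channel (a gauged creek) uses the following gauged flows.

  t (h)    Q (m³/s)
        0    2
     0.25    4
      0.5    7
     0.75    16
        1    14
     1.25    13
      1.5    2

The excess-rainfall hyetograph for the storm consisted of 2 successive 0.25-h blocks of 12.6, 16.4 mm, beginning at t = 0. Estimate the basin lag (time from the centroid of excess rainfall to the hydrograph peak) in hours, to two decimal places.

t_L ≈ 0.48 h

Centroid of excess rainfall: t_c = Σ P_i·t̄_i / ΣP_i = 0.2664 h (block centres at 0.125, 0.375 h).
Hydrograph peak occurs at t = 0.75 h, so basin lag t_L = 0.75 − 0.2664 = 0.48 h.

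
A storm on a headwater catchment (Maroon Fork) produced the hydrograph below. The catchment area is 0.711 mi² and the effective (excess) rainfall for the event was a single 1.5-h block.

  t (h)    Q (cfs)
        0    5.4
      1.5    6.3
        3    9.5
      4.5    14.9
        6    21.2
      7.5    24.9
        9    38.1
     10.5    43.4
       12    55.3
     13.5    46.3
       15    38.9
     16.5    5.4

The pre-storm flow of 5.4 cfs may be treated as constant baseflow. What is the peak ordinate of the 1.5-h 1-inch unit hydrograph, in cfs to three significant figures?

Direct runoff: 0.0, 0.9, 4.1, 9.5, 15.8, 19.5, 32.7, 38.0, 49.9, 40.9, 33.5, 0.0 cfs; ΣQ_DR = 244.8 cfs, peak = 49.9 cfs.
Runoff depth d = ΣQ_DR·Δt / A = 244.8 × 5400 / (0.711 mi²) = 0.8003 in.
The 1-inch UH is the DRH scaled by (1 in)/d, so U_p = 49.9 × 1/0.8003 = 62.4 cfs.

U_p ≈ 62.4 cfs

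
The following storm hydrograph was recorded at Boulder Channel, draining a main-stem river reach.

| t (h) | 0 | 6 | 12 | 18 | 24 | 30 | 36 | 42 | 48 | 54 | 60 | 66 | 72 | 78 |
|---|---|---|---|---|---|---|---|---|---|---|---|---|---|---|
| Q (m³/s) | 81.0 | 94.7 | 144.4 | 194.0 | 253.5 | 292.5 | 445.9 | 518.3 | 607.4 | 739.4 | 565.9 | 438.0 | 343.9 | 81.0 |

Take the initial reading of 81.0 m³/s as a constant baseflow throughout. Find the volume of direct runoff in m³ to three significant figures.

V ≈ 7.92 × 10^7 m³

Direct-runoff ordinates (Q − Q_b): 0.0, 13.7, 63.4, 113.0, 172.5, 211.5, 364.9, 437.3, 526.4, 658.4, 484.9, 357.0, 262.9, 0.0 m³/s.
ΣQ_DR = 3666 m³/s.
With Δt = 6 h = 21600 s, V = ΣQ_DR · Δt = 3666 × 21600 = 7.92 × 10^7 m³.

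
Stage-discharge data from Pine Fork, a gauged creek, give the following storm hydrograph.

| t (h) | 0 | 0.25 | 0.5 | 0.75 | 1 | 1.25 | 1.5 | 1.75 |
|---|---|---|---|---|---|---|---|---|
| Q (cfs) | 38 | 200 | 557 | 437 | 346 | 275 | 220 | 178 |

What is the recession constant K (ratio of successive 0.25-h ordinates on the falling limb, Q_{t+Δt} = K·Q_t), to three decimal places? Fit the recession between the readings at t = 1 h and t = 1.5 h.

Using the recession-limb readings at t = 1 h and t = 1.5 h: Q falls from 346 to 220 cfs over 2 intervals.
K = (Q₂/Q₁)^(1/2) = (220/346)^(1/2) = 0.797.

K ≈ 0.797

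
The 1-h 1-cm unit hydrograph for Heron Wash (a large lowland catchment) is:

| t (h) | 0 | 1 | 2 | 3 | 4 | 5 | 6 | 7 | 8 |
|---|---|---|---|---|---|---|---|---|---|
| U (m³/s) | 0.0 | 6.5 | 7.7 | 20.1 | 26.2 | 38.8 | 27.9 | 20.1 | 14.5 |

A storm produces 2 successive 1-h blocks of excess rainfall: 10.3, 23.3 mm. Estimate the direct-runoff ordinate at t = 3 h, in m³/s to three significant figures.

Q ≈ 38.6 m³/s

By discrete convolution, Q_j = Σ (P_i / 10 mm) · U_{j−i}.
At t = 3 h (j=3): Q = (10.3/10)·20.1 + (23.3/10)·7.7 = 38.6 m³/s.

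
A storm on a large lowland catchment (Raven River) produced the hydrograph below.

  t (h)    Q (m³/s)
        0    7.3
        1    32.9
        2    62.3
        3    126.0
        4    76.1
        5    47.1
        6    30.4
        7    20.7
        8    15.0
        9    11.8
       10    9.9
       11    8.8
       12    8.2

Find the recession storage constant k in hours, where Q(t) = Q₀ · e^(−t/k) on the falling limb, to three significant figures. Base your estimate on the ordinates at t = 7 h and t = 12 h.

On the falling limb, Q drops from 20.7 to 8.2 m³/s between t = 7 h and t = 12 h (Δt = 5 h).
k = −Δt / ln(Q₂/Q₁) = −5 / ln(8.2/20.7) = 5.40 h.

k ≈ 5.40 h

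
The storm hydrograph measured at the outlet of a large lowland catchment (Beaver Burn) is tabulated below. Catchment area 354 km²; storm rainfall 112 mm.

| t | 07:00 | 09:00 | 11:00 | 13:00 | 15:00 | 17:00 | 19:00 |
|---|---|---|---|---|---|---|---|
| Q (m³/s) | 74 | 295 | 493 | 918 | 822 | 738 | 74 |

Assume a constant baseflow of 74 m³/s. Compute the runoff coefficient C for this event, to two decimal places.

C ≈ 0.53

ΣQ_DR = 2896 m³/s; V = ΣQ_DR·Δt = 2.085 × 10^7 m³.
Runoff depth d = V / A = 58.90 mm.
C = d / P = 58.90 / 112 = 0.53.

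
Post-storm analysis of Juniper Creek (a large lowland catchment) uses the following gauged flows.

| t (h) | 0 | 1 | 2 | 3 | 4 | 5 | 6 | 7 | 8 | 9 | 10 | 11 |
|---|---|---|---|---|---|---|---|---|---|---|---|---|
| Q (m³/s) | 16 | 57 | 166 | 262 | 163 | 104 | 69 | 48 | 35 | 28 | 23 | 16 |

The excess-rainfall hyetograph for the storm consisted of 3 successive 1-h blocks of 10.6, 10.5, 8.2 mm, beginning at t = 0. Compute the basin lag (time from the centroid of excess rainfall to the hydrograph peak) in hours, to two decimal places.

t_L ≈ 1.58 h

Centroid of excess rainfall: t_c = Σ P_i·t̄_i / ΣP_i = 1.4181 h (block centres at 0.5, 1.5, 2.5 h).
Hydrograph peak occurs at t = 3 h, so basin lag t_L = 3 − 1.4181 = 1.58 h.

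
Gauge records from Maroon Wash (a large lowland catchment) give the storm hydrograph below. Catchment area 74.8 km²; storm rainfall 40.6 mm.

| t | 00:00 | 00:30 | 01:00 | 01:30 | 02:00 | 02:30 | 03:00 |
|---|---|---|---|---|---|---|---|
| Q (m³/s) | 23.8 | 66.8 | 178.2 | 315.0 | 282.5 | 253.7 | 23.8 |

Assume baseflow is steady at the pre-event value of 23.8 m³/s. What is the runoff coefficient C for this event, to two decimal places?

C ≈ 0.58

ΣQ_DR = 977.2 m³/s; V = ΣQ_DR·Δt = 1.759 × 10^6 m³.
Runoff depth d = V / A = 23.52 mm.
C = d / P = 23.52 / 40.6 = 0.58.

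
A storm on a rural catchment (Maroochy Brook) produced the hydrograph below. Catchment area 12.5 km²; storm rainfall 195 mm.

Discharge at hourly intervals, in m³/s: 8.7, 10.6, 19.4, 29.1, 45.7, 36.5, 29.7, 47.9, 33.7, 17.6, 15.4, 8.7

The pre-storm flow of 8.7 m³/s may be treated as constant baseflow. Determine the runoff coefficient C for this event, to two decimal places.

C ≈ 0.29

ΣQ_DR = 198.6 m³/s; V = ΣQ_DR·Δt = 7.150 × 10^5 m³.
Runoff depth d = V / A = 57.20 mm.
C = d / P = 57.20 / 195 = 0.29.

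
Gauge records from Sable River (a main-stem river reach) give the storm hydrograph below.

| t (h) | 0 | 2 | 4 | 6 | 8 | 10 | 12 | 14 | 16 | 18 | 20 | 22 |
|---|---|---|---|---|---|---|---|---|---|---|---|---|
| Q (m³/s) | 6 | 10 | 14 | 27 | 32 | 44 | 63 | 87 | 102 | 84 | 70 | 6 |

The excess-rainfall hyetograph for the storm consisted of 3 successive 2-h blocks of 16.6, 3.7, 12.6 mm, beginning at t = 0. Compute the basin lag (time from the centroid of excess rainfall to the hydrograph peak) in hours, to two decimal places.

Centroid of excess rainfall: t_c = Σ P_i·t̄_i / ΣP_i = 2.7568 h (block centres at 1, 3, 5 h).
Hydrograph peak occurs at t = 16 h, so basin lag t_L = 16 − 2.7568 = 13.24 h.

t_L ≈ 13.24 h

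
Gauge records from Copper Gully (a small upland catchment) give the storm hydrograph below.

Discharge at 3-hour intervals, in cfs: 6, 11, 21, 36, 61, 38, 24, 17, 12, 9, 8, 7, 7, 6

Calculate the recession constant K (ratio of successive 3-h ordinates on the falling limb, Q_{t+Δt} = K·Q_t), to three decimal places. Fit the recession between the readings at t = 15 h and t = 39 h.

K ≈ 0.794

Using the recession-limb readings at t = 15 h and t = 39 h: Q falls from 38 to 6 cfs over 8 intervals.
K = (Q₂/Q₁)^(1/8) = (6/38)^(1/8) = 0.794.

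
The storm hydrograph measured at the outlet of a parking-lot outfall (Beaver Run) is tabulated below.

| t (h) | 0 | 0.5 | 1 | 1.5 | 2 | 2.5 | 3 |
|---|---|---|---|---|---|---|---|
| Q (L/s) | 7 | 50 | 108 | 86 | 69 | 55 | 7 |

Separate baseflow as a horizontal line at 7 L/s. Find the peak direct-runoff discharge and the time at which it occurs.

Subtracting baseflow gives direct-runoff ordinates: 0.0, 43.0, 101.0, 79.0, 62.0, 48.0, 0.0 L/s.
The maximum is 101.0 L/s, occurring at the reading for t = 1 h.

Q_p = 101.0 L/s at t = 1 h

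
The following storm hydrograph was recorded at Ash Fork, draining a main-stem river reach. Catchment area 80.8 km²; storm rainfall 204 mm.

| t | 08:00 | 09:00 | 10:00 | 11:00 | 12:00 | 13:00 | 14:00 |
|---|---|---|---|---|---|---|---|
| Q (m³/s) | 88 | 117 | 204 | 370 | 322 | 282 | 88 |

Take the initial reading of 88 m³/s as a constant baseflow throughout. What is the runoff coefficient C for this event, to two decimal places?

C ≈ 0.19

ΣQ_DR = 855.0 m³/s; V = ΣQ_DR·Δt = 3.078 × 10^6 m³.
Runoff depth d = V / A = 38.09 mm.
C = d / P = 38.09 / 204 = 0.19.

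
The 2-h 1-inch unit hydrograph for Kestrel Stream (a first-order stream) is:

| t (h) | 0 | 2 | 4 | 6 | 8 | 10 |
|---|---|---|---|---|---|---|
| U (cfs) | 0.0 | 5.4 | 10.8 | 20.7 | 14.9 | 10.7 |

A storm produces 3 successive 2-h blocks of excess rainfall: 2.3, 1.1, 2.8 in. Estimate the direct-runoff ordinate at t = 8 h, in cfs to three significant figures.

By discrete convolution, Q_j = Σ (P_i / 1 in) · U_{j−i}.
At t = 8 h (j=4): Q = (2.3/1)·14.9 + (1.1/1)·20.7 + (2.8/1)·10.8 = 87.3 cfs.

Q ≈ 87.3 cfs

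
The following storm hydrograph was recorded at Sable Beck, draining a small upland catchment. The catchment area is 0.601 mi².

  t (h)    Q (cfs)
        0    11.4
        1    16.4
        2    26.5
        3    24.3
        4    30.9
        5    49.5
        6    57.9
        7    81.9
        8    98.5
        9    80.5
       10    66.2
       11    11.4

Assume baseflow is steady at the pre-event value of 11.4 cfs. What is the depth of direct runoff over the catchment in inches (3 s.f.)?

d ≈ 1.08 in

Direct runoff: 0.0, 5.0, 15.1, 12.9, 19.5, 38.1, 46.5, 70.5, 87.1, 69.1, 54.8, 0.0 cfs; ΣQ_DR = 418.6 cfs.
V = ΣQ_DR · Δt = 418.6 × 3600 s = 1.507 × 10^6 ft³.
Over A = 0.601 mi², depth = V / A = 1.08 in.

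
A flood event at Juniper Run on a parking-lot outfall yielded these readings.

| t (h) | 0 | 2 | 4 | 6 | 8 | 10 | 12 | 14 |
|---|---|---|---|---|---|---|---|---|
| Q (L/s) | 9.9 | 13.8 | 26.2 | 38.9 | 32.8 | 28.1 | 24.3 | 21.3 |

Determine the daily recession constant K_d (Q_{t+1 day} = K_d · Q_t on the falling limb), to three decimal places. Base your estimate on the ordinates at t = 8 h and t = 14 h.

K_d ≈ 0.178

Between t = 8 h and t = 14 h the flow falls from 32.8 to 21.3 L/s over 3×2 h = 6 h.
Per-interval ratio K = (21.3/32.8)^(1/3) = 0.8660; K_d = K^(24/2) = 0.178.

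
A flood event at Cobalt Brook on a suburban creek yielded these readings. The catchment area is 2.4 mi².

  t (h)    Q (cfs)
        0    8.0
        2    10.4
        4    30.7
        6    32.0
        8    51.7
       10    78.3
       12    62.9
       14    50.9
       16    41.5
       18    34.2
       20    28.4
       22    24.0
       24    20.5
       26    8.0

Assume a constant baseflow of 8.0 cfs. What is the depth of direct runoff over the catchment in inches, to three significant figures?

d ≈ 0.477 in

Direct runoff: 0.0, 2.4, 22.7, 24.0, 43.7, 70.3, 54.9, 42.9, 33.5, 26.2, 20.4, 16.0, 12.5, 0.0 cfs; ΣQ_DR = 369.5 cfs.
V = ΣQ_DR · Δt = 369.5 × 7200 s = 2.660 × 10^6 ft³.
Over A = 2.4 mi², depth = V / A = 0.477 in.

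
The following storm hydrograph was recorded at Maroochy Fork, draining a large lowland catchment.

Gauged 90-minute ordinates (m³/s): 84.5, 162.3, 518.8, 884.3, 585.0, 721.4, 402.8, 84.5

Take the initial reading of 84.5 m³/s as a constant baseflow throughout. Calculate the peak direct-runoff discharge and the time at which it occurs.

Q_p = 799.8 m³/s at t = 4.5 h

Subtracting baseflow gives direct-runoff ordinates: 0.0, 77.8, 434.3, 799.8, 500.5, 636.9, 318.3, 0.0 m³/s.
The maximum is 799.8 m³/s, occurring at the reading for t = 4.5 h.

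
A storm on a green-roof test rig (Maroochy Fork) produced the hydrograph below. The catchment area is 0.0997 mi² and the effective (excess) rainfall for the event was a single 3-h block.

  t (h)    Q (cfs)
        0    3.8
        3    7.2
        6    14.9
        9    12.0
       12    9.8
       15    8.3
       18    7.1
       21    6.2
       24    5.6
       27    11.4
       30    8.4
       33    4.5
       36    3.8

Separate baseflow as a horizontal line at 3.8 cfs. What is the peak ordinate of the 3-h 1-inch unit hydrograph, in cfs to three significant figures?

Direct runoff: 0.0, 3.4, 11.1, 8.2, 6.0, 4.5, 3.3, 2.4, 1.8, 7.6, 4.6, 0.7, 0.0 cfs; ΣQ_DR = 53.60 cfs, peak = 11.1 cfs.
Runoff depth d = ΣQ_DR·Δt / A = 53.60 × 10800 / (0.0997 mi²) = 2.499 in.
The 1-inch UH is the DRH scaled by (1 in)/d, so U_p = 11.1 × 1/2.499 = 4.44 cfs.

U_p ≈ 4.44 cfs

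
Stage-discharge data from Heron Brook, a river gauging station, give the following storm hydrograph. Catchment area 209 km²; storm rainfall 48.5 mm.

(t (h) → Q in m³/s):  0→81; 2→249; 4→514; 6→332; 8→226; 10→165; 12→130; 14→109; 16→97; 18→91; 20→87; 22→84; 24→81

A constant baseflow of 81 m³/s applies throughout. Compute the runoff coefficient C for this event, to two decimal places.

ΣQ_DR = 1193 m³/s; V = ΣQ_DR·Δt = 8.590 × 10^6 m³.
Runoff depth d = V / A = 41.10 mm.
C = d / P = 41.10 / 48.5 = 0.85.

C ≈ 0.85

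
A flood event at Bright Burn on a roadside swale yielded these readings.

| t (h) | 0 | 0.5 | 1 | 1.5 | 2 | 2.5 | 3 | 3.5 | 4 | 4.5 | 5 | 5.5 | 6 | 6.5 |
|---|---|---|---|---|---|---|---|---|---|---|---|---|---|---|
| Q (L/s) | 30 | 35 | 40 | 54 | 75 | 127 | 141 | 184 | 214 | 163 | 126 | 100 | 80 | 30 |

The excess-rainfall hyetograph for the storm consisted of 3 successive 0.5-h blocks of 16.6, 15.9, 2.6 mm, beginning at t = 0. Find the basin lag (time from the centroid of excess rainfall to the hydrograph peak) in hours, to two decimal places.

t_L ≈ 3.45 h

Centroid of excess rainfall: t_c = Σ P_i·t̄_i / ΣP_i = 0.5506 h (block centres at 0.25, 0.75, 1.25 h).
Hydrograph peak occurs at t = 4 h, so basin lag t_L = 4 − 0.5506 = 3.45 h.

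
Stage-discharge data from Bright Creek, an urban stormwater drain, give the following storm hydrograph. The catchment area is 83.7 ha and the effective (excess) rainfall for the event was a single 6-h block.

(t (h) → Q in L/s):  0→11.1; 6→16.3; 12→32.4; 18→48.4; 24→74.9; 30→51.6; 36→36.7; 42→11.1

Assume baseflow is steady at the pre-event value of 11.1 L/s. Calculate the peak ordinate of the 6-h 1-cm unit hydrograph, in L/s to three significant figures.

Direct runoff: 0.0, 5.2, 21.3, 37.3, 63.8, 40.5, 25.6, 0.0 L/s; ΣQ_DR = 193.7 L/s, peak = 63.8 L/s.
Runoff depth d = ΣQ_DR·Δt / A = 193.7 × 21600 / (83.7 ha) = 4.999 mm.
The 1-cm UH is the DRH scaled by (10 mm)/d, so U_p = 63.8 × 10/4.999 = 128 L/s.

U_p ≈ 128 L/s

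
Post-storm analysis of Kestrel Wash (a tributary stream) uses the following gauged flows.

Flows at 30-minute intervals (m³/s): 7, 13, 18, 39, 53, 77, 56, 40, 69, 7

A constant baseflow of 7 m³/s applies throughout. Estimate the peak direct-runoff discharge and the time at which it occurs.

Subtracting baseflow gives direct-runoff ordinates: 0.0, 6.0, 11.0, 32.0, 46.0, 70.0, 49.0, 33.0, 62.0, 0.0 m³/s.
The maximum is 70.0 m³/s, occurring at the reading for t = 2.5 h.

Q_p = 70.0 m³/s at t = 2.5 h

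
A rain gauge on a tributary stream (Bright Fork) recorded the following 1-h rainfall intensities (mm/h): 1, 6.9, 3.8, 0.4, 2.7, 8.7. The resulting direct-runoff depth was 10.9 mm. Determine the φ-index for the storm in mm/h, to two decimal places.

Only the 3 blocks with intensity above φ contribute runoff: 6.9, 3.8, 8.7 mm/h.
Σ(I−φ)·Δt = d  ⇒  (6.9+3.8+8.7 − 3φ)·1 = 10.9
φ = (19.40 − 10.9/1) / 3 = 2.83 mm/h.

φ ≈ 2.83 mm/h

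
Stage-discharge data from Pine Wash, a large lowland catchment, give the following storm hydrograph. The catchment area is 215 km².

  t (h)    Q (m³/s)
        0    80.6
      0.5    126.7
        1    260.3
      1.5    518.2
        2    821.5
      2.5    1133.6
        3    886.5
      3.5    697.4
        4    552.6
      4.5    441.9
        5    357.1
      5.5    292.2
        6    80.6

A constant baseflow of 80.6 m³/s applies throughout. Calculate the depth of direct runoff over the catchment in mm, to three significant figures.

d ≈ 43.5 mm

Direct runoff: 0.0, 46.1, 179.7, 437.6, 740.9, 1053.0, 805.9, 616.8, 472.0, 361.3, 276.5, 211.6, 0.0 m³/s; ΣQ_DR = 5201 m³/s.
V = ΣQ_DR · Δt = 5201 × 1800 s = 9.363 × 10^6 m³.
Over A = 215 km², depth = V / A = 43.5 mm.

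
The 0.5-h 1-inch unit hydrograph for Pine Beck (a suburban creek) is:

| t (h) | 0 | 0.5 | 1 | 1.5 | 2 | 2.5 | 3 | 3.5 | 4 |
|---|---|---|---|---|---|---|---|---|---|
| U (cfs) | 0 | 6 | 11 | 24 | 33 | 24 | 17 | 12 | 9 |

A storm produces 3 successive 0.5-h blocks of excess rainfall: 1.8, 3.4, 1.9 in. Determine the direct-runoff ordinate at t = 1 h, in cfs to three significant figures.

Q ≈ 40.2 cfs

By discrete convolution, Q_j = Σ (P_i / 1 in) · U_{j−i}.
At t = 1 h (j=2): Q = (1.8/1)·11 + (3.4/1)·6 + (1.9/1)·0 = 40.2 cfs.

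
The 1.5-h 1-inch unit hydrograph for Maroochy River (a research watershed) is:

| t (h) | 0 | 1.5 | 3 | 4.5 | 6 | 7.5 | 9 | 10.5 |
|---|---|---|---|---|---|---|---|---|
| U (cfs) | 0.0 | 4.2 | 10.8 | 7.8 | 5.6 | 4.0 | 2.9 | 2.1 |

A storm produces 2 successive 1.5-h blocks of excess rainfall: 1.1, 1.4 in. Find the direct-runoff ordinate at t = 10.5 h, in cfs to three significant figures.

Q ≈ 6.37 cfs

By discrete convolution, Q_j = Σ (P_i / 1 in) · U_{j−i}.
At t = 10.5 h (j=7): Q = (1.1/1)·2.1 + (1.4/1)·2.9 = 6.37 cfs.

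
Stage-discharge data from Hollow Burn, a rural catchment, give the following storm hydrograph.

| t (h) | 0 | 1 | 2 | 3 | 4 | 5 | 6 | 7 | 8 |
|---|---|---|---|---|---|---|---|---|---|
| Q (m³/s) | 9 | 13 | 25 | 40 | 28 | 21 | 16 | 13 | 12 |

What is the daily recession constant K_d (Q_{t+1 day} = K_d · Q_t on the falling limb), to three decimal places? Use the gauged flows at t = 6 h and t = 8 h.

Between t = 6 h and t = 8 h the flow falls from 16 to 12 m³/s over 2×1 h = 2 h.
Per-interval ratio K = (12/16)^(1/2) = 0.8660; K_d = K^(24/1) = 0.032.

K_d ≈ 0.032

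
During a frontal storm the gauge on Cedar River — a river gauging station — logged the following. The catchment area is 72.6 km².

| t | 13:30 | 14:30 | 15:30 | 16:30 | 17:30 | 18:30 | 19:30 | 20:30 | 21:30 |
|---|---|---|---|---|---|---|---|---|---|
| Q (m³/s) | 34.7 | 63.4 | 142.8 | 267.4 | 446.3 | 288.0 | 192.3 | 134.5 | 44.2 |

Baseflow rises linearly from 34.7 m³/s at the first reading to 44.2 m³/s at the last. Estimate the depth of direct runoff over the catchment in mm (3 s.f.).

Direct runoff: 0.00, 27.51, 105.72, 229.14, 406.85, 247.36, 150.47, 91.49, 0.00 m³/s; ΣQ_DR = 1259 m³/s.
V = ΣQ_DR · Δt = 1259 × 3600 s = 4.531 × 10^6 m³.
Over A = 72.6 km², depth = V / A = 62.4 mm.

d ≈ 62.4 mm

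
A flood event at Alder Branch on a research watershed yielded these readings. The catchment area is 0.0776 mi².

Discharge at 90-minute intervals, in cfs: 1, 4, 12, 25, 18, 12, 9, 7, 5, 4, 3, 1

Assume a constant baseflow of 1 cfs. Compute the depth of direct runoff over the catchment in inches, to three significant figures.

d ≈ 2.67 in

Direct runoff: 0.0, 3.0, 11.0, 24.0, 17.0, 11.0, 8.0, 6.0, 4.0, 3.0, 2.0, 0.0 cfs; ΣQ_DR = 89.00 cfs.
V = ΣQ_DR · Δt = 89.00 × 5400 s = 4.806 × 10^5 ft³.
Over A = 0.0776 mi², depth = V / A = 2.67 in.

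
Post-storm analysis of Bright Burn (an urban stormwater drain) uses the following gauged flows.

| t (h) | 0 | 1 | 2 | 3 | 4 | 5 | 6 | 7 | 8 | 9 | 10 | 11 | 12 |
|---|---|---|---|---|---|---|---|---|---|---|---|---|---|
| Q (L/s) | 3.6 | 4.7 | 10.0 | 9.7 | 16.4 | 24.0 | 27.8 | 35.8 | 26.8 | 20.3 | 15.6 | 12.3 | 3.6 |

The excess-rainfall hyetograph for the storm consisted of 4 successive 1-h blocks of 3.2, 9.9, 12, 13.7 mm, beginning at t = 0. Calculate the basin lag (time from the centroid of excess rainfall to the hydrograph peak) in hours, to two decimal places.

t_L ≈ 4.57 h

Centroid of excess rainfall: t_c = Σ P_i·t̄_i / ΣP_i = 2.4330 h (block centres at 0.5, 1.5, 2.5, 3.5 h).
Hydrograph peak occurs at t = 7 h, so basin lag t_L = 7 − 2.4330 = 4.57 h.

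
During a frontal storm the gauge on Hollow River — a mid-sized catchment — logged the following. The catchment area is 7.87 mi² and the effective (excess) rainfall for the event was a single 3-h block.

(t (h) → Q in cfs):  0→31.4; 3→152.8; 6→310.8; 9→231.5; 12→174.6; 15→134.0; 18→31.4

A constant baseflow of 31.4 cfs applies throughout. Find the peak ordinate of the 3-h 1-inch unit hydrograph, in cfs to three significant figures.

Direct runoff: 0.0, 121.4, 279.4, 200.1, 143.2, 102.6, 0.0 cfs; ΣQ_DR = 846.7 cfs, peak = 279.4 cfs.
Runoff depth d = ΣQ_DR·Δt / A = 846.7 × 10800 / (7.87 mi²) = 0.5001 in.
The 1-inch UH is the DRH scaled by (1 in)/d, so U_p = 279.4 × 1/0.5001 = 559 cfs.

U_p ≈ 559 cfs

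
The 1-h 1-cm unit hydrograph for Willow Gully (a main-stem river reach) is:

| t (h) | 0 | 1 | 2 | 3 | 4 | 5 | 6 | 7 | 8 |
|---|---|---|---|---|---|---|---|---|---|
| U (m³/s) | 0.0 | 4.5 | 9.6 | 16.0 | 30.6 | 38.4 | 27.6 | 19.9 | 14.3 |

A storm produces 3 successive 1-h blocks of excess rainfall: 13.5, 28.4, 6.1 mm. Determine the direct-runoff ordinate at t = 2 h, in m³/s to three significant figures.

By discrete convolution, Q_j = Σ (P_i / 10 mm) · U_{j−i}.
At t = 2 h (j=2): Q = (13.5/10)·9.6 + (28.4/10)·4.5 + (6.1/10)·0.0 = 25.7 m³/s.

Q ≈ 25.7 m³/s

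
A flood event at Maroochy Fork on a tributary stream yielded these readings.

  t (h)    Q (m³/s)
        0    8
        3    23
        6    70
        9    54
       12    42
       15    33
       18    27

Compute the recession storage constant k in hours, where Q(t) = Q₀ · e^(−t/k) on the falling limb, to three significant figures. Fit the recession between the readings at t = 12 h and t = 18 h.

On the falling limb, Q drops from 42 to 27 m³/s between t = 12 h and t = 18 h (Δt = 6 h).
k = −Δt / ln(Q₂/Q₁) = −6 / ln(27/42) = 13.6 h.

k ≈ 13.6 h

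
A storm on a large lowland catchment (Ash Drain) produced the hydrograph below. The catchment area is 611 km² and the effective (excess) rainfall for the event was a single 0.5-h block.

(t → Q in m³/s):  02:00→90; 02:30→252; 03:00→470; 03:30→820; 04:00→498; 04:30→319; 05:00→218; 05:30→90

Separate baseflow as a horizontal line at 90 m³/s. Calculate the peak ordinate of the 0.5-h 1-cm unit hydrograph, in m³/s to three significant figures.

U_p ≈ 1220 m³/s

Direct runoff: 0.0, 162.0, 380.0, 730.0, 408.0, 229.0, 128.0, 0.0 m³/s; ΣQ_DR = 2037 m³/s, peak = 730.0 m³/s.
Runoff depth d = ΣQ_DR·Δt / A = 2037 × 1800 / (611 km²) = 6.001 mm.
The 1-cm UH is the DRH scaled by (10 mm)/d, so U_p = 730.0 × 10/6.001 = 1220 m³/s.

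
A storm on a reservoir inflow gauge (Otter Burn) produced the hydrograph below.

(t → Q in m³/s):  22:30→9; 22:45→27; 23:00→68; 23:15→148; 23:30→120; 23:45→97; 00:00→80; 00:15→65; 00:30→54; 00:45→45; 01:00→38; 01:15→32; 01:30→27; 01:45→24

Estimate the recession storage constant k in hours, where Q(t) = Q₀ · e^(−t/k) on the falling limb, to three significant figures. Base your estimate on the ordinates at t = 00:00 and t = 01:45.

k ≈ 1.45 h

On the falling limb, Q drops from 80 to 24 m³/s between t = 00:00 and t = 01:45 (Δt = 1.75 h).
k = −Δt / ln(Q₂/Q₁) = −1.75 / ln(24/80) = 1.45 h.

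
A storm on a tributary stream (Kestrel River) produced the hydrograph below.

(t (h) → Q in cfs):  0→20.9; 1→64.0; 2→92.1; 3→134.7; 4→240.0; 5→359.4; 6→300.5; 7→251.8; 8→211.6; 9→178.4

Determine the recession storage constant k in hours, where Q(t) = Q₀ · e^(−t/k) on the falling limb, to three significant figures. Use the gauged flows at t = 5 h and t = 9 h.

On the falling limb, Q drops from 359.4 to 178.4 cfs between t = 5 h and t = 9 h (Δt = 4 h).
k = −Δt / ln(Q₂/Q₁) = −4 / ln(178.4/359.4) = 5.71 h.

k ≈ 5.71 h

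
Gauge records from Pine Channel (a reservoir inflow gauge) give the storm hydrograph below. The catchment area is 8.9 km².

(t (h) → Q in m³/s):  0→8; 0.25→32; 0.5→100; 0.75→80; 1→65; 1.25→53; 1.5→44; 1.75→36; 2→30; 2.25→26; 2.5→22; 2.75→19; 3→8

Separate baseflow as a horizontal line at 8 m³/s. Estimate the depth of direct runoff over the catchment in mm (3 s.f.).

d ≈ 42.4 mm

Direct runoff: 0.0, 24.0, 92.0, 72.0, 57.0, 45.0, 36.0, 28.0, 22.0, 18.0, 14.0, 11.0, 0.0 m³/s; ΣQ_DR = 419.0 m³/s.
V = ΣQ_DR · Δt = 419.0 × 900 s = 3.771 × 10^5 m³.
Over A = 8.9 km², depth = V / A = 42.4 mm.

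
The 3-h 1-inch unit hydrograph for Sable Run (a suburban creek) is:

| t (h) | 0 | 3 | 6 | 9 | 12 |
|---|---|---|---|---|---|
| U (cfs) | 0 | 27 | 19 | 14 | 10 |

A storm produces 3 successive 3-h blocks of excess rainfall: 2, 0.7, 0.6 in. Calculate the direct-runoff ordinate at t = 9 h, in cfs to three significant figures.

By discrete convolution, Q_j = Σ (P_i / 1 in) · U_{j−i}.
At t = 9 h (j=3): Q = (2/1)·14 + (0.7/1)·19 + (0.6/1)·27 = 57.5 cfs.

Q ≈ 57.5 cfs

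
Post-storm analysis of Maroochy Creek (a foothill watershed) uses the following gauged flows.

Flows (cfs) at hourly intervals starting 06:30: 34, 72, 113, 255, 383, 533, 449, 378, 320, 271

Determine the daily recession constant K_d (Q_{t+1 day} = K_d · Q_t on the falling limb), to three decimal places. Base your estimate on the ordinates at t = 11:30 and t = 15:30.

K_d ≈ 0.017

Between t = 11:30 and t = 15:30 the flow falls from 533 to 271 cfs over 4×1 h = 4 h.
Per-interval ratio K = (271/533)^(1/4) = 0.8444; K_d = K^(24/1) = 0.017.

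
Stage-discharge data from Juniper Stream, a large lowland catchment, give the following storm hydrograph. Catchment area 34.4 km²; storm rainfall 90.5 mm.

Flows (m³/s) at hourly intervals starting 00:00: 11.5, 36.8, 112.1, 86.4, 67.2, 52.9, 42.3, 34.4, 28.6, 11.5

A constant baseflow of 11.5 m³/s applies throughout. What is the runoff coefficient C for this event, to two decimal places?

C ≈ 0.43

ΣQ_DR = 368.7 m³/s; V = ΣQ_DR·Δt = 1.327 × 10^6 m³.
Runoff depth d = V / A = 38.58 mm.
C = d / P = 38.58 / 90.5 = 0.43.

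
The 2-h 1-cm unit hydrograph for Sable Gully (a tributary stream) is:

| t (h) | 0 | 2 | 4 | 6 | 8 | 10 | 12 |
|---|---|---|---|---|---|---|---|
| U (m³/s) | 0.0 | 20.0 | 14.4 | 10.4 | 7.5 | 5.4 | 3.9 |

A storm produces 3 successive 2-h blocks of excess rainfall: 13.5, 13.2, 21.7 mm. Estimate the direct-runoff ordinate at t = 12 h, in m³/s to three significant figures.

By discrete convolution, Q_j = Σ (P_i / 10 mm) · U_{j−i}.
At t = 12 h (j=6): Q = (13.5/10)·3.9 + (13.2/10)·5.4 + (21.7/10)·7.5 = 28.7 m³/s.

Q ≈ 28.7 m³/s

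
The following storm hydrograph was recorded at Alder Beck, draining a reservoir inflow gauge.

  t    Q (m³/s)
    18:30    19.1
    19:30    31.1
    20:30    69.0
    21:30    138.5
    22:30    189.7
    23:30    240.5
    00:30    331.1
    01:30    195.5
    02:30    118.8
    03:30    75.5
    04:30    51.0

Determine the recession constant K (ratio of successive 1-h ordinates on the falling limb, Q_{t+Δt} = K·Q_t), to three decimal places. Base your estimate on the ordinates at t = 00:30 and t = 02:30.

Using the recession-limb readings at t = 00:30 and t = 02:30: Q falls from 331.1 to 118.8 m³/s over 2 intervals.
K = (Q₂/Q₁)^(1/2) = (118.8/331.1)^(1/2) = 0.599.

K ≈ 0.599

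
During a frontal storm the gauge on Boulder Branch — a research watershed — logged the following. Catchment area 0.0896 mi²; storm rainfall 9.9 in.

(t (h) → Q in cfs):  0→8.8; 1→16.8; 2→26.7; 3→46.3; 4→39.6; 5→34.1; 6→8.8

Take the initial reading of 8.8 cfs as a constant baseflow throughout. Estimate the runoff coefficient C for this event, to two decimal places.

ΣQ_DR = 119.5 cfs; V = ΣQ_DR·Δt = 4.302 × 10^5 ft³.
Runoff depth d = V / A = 2.067 in.
C = d / P = 2.067 / 9.9 = 0.21.

C ≈ 0.21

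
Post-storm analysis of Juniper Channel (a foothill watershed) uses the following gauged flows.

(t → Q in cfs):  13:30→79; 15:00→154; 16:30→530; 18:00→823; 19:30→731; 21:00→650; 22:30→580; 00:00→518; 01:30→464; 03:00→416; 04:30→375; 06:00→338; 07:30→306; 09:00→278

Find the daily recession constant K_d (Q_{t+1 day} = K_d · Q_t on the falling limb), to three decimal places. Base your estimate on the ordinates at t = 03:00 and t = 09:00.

Between t = 03:00 and t = 09:00 the flow falls from 416 to 278 cfs over 4×1.5 h = 6 h.
Per-interval ratio K = (278/416)^(1/4) = 0.9041; K_d = K^(24/1.5) = 0.199.

K_d ≈ 0.199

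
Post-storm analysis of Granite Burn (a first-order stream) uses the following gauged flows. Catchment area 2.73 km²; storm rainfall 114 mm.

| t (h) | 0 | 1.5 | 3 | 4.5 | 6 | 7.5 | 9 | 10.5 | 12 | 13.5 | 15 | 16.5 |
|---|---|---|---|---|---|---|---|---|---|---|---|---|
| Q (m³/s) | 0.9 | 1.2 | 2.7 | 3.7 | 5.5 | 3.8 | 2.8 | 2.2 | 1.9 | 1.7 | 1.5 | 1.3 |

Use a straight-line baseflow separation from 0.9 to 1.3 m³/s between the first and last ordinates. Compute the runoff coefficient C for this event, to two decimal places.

C ≈ 0.28

ΣQ_DR = 16.00 m³/s; V = ΣQ_DR·Δt = 86400 m³.
Runoff depth d = V / A = 31.65 mm.
C = d / P = 31.65 / 114 = 0.28.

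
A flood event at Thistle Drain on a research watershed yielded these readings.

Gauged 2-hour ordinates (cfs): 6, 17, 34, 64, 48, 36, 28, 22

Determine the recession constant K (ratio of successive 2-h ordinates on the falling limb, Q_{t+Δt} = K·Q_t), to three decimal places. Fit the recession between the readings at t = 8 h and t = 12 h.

Using the recession-limb readings at t = 8 h and t = 12 h: Q falls from 48 to 28 cfs over 2 intervals.
K = (Q₂/Q₁)^(1/2) = (28/48)^(1/2) = 0.764.

K ≈ 0.764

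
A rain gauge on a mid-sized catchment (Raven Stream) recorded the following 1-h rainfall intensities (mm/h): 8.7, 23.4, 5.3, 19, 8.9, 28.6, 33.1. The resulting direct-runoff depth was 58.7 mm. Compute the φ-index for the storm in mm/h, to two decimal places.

φ ≈ 11.35 mm/h

Only the 4 blocks with intensity above φ contribute runoff: 23.4, 19, 28.6, 33.1 mm/h.
Σ(I−φ)·Δt = d  ⇒  (23.4+19+28.6+33.1 − 4φ)·1 = 58.7
φ = (104.1 − 58.7/1) / 4 = 11.35 mm/h.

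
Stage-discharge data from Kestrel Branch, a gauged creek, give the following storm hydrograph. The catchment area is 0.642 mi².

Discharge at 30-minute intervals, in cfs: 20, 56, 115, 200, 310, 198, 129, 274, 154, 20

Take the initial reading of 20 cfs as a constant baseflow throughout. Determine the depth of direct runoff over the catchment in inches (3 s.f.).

Direct runoff: 0.0, 36.0, 95.0, 180.0, 290.0, 178.0, 109.0, 254.0, 134.0, 0.0 cfs; ΣQ_DR = 1276 cfs.
V = ΣQ_DR · Δt = 1276 × 1800 s = 2.297 × 10^6 ft³.
Over A = 0.642 mi², depth = V / A = 1.54 in.

d ≈ 1.54 in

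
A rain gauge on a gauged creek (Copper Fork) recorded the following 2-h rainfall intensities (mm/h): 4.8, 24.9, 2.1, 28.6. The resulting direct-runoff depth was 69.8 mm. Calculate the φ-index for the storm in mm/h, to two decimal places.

φ ≈ 9.30 mm/h

Only the 2 blocks with intensity above φ contribute runoff: 24.9, 28.6 mm/h.
Σ(I−φ)·Δt = d  ⇒  (24.9+28.6 − 2φ)·2 = 69.8
φ = (53.50 − 69.8/2) / 2 = 9.30 mm/h.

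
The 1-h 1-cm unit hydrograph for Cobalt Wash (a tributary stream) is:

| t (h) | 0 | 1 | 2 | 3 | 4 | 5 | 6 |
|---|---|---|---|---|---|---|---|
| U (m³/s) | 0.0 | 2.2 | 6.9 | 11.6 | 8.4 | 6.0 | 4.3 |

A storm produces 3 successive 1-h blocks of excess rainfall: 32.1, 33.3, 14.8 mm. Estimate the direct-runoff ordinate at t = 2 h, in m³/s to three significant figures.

By discrete convolution, Q_j = Σ (P_i / 10 mm) · U_{j−i}.
At t = 2 h (j=2): Q = (32.1/10)·6.9 + (33.3/10)·2.2 + (14.8/10)·0.0 = 29.5 m³/s.

Q ≈ 29.5 m³/s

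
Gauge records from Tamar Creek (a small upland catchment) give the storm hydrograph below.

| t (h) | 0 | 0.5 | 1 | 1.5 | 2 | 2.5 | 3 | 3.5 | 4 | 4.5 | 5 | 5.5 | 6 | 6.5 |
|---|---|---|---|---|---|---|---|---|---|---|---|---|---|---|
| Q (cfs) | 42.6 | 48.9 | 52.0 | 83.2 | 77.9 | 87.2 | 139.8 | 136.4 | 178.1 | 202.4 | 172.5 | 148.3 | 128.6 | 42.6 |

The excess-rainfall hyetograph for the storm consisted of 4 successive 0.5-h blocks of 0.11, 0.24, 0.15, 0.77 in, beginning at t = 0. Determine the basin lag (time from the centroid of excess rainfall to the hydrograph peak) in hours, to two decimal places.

Centroid of excess rainfall: t_c = Σ P_i·t̄_i / ΣP_i = 1.3720 h (block centres at 0.25, 0.75, 1.25, 1.75 h).
Hydrograph peak occurs at t = 4.5 h, so basin lag t_L = 4.5 − 1.3720 = 3.13 h.

t_L ≈ 3.13 h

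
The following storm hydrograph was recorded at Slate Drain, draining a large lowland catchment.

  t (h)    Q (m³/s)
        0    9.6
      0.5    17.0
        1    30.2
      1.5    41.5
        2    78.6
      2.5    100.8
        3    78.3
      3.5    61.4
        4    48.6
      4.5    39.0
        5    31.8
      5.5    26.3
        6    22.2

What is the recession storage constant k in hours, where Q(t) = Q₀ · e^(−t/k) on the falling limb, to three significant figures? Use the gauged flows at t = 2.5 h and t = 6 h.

On the falling limb, Q drops from 100.8 to 22.2 m³/s between t = 2.5 h and t = 6 h (Δt = 3.5 h).
k = −Δt / ln(Q₂/Q₁) = −3.5 / ln(22.2/100.8) = 2.31 h.

k ≈ 2.31 h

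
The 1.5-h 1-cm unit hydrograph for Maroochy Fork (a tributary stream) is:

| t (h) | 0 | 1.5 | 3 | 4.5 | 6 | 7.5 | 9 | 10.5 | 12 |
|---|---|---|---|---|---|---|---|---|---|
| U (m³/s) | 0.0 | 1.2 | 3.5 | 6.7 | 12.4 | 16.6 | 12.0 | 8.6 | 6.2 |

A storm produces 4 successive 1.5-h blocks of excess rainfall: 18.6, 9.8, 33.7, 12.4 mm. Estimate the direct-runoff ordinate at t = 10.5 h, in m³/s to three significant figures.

Q ≈ 99.1 m³/s

By discrete convolution, Q_j = Σ (P_i / 10 mm) · U_{j−i}.
At t = 10.5 h (j=7): Q = (18.6/10)·8.6 + (9.8/10)·12.0 + (33.7/10)·16.6 + (12.4/10)·12.4 = 99.1 m³/s.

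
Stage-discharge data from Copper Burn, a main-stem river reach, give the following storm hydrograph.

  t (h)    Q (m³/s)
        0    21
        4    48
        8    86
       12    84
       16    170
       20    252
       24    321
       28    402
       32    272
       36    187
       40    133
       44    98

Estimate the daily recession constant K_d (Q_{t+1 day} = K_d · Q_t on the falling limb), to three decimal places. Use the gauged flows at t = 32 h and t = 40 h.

K_d ≈ 0.117

Between t = 32 h and t = 40 h the flow falls from 272 to 133 m³/s over 2×4 h = 8 h.
Per-interval ratio K = (133/272)^(1/2) = 0.6993; K_d = K^(24/4) = 0.117.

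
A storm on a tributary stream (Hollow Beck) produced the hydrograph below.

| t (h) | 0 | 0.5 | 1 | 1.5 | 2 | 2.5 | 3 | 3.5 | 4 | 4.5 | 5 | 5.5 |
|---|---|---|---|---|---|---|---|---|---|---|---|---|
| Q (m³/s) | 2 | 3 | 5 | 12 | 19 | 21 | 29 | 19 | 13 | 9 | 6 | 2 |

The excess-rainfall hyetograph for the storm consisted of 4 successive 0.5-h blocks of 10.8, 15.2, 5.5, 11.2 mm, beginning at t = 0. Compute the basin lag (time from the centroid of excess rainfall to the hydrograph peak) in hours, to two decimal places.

t_L ≈ 2.05 h

Centroid of excess rainfall: t_c = Σ P_i·t̄_i / ΣP_i = 0.9502 h (block centres at 0.25, 0.75, 1.25, 1.75 h).
Hydrograph peak occurs at t = 3 h, so basin lag t_L = 3 − 0.9502 = 2.05 h.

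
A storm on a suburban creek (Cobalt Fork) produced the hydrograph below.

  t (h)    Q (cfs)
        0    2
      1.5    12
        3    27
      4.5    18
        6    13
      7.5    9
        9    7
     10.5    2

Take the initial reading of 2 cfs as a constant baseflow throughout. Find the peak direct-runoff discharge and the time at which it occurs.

Subtracting baseflow gives direct-runoff ordinates: 0.0, 10.0, 25.0, 16.0, 11.0, 7.0, 5.0, 0.0 cfs.
The maximum is 25.0 cfs, occurring at the reading for t = 3 h.

Q_p = 25.0 cfs at t = 3 h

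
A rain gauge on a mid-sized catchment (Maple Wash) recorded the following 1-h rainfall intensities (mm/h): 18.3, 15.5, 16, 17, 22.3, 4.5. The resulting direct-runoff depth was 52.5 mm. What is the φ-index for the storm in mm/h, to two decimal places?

φ ≈ 7.32 mm/h

Only the 5 blocks with intensity above φ contribute runoff: 18.3, 15.5, 16, 17, 22.3 mm/h.
Σ(I−φ)·Δt = d  ⇒  (18.3+15.5+16+17+22.3 − 5φ)·1 = 52.5
φ = (89.10 − 52.5/1) / 5 = 7.32 mm/h.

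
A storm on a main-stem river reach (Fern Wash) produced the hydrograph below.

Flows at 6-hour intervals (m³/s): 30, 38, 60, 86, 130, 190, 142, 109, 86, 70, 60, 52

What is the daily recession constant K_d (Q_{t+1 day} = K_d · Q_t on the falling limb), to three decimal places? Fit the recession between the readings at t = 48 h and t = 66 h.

Between t = 48 h and t = 66 h the flow falls from 86 to 52 m³/s over 3×6 h = 18 h.
Per-interval ratio K = (52/86)^(1/3) = 0.8456; K_d = K^(24/6) = 0.511.

K_d ≈ 0.511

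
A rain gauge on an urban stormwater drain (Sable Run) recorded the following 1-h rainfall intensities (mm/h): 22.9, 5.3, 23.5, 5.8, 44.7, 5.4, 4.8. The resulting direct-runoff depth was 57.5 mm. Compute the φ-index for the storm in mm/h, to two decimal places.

Only the 3 blocks with intensity above φ contribute runoff: 22.9, 23.5, 44.7 mm/h.
Σ(I−φ)·Δt = d  ⇒  (22.9+23.5+44.7 − 3φ)·1 = 57.5
φ = (91.10 − 57.5/1) / 3 = 11.20 mm/h.

φ ≈ 11.20 mm/h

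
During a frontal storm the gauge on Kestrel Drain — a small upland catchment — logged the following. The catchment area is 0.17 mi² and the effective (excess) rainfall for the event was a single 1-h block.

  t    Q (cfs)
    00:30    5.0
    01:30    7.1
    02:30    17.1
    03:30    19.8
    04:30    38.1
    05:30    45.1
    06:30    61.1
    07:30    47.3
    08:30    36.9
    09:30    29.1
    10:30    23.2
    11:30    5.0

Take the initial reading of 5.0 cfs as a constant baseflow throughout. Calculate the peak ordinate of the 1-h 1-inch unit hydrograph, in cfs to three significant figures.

Direct runoff: 0.0, 2.1, 12.1, 14.8, 33.1, 40.1, 56.1, 42.3, 31.9, 24.1, 18.2, 0.0 cfs; ΣQ_DR = 274.8 cfs, peak = 56.1 cfs.
Runoff depth d = ΣQ_DR·Δt / A = 274.8 × 3600 / (0.17 mi²) = 2.505 in.
The 1-inch UH is the DRH scaled by (1 in)/d, so U_p = 56.1 × 1/2.505 = 22.4 cfs.

U_p ≈ 22.4 cfs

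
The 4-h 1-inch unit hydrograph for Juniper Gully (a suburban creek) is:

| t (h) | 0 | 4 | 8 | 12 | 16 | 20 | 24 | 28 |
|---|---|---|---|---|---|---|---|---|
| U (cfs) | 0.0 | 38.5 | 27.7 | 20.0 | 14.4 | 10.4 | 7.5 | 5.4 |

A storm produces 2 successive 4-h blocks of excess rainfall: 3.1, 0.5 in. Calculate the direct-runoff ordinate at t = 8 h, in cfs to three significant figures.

Q ≈ 105 cfs

By discrete convolution, Q_j = Σ (P_i / 1 in) · U_{j−i}.
At t = 8 h (j=2): Q = (3.1/1)·27.7 + (0.5/1)·38.5 = 105 cfs.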